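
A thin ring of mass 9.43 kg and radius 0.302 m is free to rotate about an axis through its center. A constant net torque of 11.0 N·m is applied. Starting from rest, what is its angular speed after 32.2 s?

I = MR² = (9.43)(0.302)² = 0.8601 kg·m².
α = τ/I = 11.0/0.8601 = 12.79 rad/s².
ω = ω₀ + αt = 0 + (12.79)(32.2) = 411.8 rad/s.

ω ≈ 412 rad/s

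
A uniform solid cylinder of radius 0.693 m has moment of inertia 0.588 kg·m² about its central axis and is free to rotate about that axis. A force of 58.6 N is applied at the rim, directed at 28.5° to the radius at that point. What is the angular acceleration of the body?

Only the tangential component produces torque: τ = F R sinθ = (58.6)(0.693) sin 28.5° = 19.38 N·m.
From τ = Iα: α = 19.38/0.5880 = 32.95 rad/s².

α ≈ 33.0 rad/s²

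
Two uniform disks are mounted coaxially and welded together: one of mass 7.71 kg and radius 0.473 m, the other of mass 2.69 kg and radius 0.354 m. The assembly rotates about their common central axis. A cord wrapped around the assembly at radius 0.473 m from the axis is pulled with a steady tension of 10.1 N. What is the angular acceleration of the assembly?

α ≈ 4.63 rad/s²

I = ½M₁R₁² + ½M₂R₂² = ½(7.71)(0.473)² + ½(2.69)(0.354)² = 1.031 kg·m².
τ = F r = (10.1)(0.473) = 4.777 N·m.
α = τ/I = 4.777/1.031 = 4.634 rad/s².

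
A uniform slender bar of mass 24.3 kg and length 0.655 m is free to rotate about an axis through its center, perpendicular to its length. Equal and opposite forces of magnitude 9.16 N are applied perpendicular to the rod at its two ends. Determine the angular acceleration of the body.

α ≈ 6.91 rad/s²

I = (1/12)ML² = (1/12)(24.3)(0.655)² = 0.8688 kg·m².
The couple gives τ = F·(L/2) + F·(L/2) = F L = (9.16)(0.655) = 6.000 N·m.
From τ = Iα: α = 6.000/0.8688 = 6.906 rad/s².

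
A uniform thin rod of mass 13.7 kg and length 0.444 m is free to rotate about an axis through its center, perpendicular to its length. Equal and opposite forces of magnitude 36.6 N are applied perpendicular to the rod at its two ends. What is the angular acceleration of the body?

α ≈ 72.2 rad/s²

I = (1/12)ML² = (1/12)(13.7)(0.444)² = 0.2251 kg·m².
The couple gives τ = F·(L/2) + F·(L/2) = F L = (36.6)(0.444) = 16.25 N·m.
From τ = Iα: α = 16.25/0.2251 = 72.20 rad/s².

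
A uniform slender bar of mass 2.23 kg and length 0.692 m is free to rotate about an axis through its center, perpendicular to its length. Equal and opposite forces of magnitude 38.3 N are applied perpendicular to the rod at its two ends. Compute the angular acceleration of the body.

α ≈ 298 rad/s²

I = (1/12)ML² = (1/12)(2.23)(0.692)² = 0.08899 kg·m².
The couple gives τ = F·(L/2) + F·(L/2) = F L = (38.3)(0.692) = 26.50 N·m.
Newton's second law for rotation, τ = Iα, gives α = τ/I = 26.50/0.08899 = 297.8 rad/s².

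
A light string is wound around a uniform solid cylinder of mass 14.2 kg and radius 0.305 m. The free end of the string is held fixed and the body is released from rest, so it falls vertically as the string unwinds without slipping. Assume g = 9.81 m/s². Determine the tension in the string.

T ≈ 46.4 N

Translation: Mg − T = Ma. Rotation about the center: TR = Iα with I = ½MR².
With a = αR: T = (I/R²)a = (1/2)M a, so Mg = (1 + 0.5000)Ma.
a = g/(1 + 0.5000) = 9.81/1.500 = 6.540 m/s².
T = 0.5000·M·a = (0.5000)(14.2)(6.540) = 46.43 N.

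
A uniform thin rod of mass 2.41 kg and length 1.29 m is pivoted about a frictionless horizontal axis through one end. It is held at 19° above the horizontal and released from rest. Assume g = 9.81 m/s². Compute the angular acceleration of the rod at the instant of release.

α ≈ 10.8 rad/s²

About the pivot, I = (1/3)ML² = (1/3)(2.41)(1.29)² = 1.337 kg·m².
The weight acts at the center, a distance L/2 = 0.6450 m from the pivot; τ = Mg(L/2) cos 19° = 14.42 N·m.
α = τ/I = 14.42/1.337 = 10.79 rad/s².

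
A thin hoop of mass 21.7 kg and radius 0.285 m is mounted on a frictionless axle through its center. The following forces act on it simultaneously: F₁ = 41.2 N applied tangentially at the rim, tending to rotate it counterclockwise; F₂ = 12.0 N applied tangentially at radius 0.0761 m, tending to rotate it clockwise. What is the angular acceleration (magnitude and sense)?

α ≈ 6.14 rad/s², counterclockwise

I = MR² = (21.7)(0.285)² = 1.763 kg·m².
Taking counterclockwise as positive: τ₁ = +(41.2)(0.285) = +11.74 N·m; τ₂ = −(12.0)(0.0761) = −0.9132 N·m.
Net torque τ = 10.83 N·m.
α = τ/I = 10.83/1.763 = 6.144 rad/s².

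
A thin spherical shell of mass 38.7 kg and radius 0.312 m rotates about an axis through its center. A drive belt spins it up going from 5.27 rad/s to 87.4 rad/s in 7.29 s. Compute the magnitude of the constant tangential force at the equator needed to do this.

I = (2/3)MR² = (2/3)(38.7)(0.312)² = 2.511 kg·m².
α = Δω/Δt = (87.4 − 5.27)/7.29 = 11.27 rad/s².
The required torque is τ = Iα = (2.511)(11.27) = 28.29 N·m.
A tangential force at the equator gives τ = FR, so F = τ/R = 28.29/0.312 = 90.69 N.

F ≈ 90.7 N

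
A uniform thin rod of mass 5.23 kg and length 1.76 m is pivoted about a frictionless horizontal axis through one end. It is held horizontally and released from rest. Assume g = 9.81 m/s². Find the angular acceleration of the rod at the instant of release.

α ≈ 8.36 rad/s²

About the pivot, I = (1/3)ML² = (1/3)(5.23)(1.76)² = 5.400 kg·m².
The weight acts at the center, a distance L/2 = 0.8800 m from the pivot; τ = Mg(L/2) = 45.15 N·m.
α = τ/I = 45.15/5.400 = 8.361 rad/s².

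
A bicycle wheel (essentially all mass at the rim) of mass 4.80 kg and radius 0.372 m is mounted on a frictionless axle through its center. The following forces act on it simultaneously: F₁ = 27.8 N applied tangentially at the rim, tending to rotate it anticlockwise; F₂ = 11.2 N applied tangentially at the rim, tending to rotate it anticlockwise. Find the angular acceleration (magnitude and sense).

I = MR² = (4.80)(0.372)² = 0.6642 kg·m².
Taking anticlockwise as positive: τ₁ = +(27.8)(0.372) = +10.34 N·m; τ₂ = +(11.2)(0.372) = +4.166 N·m.
Net torque τ = 14.51 N·m.
α = τ/I = 14.51/0.6642 = 21.84 rad/s².

α ≈ 21.8 rad/s², anticlockwise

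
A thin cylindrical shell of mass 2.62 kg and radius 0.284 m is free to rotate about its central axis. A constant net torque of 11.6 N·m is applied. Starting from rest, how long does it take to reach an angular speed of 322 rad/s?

I = MR² = (2.62)(0.284)² = 0.2113 kg·m².
α = τ/I = 11.6/0.2113 = 54.89 rad/s².
ω = αt ⇒ t = ω/α = 322/54.89 = 5.866 s.

t ≈ 5.87 s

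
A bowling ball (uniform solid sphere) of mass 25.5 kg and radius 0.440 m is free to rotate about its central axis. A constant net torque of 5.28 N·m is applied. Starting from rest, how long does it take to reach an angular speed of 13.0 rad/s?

I = (2/5)MR² = (2/5)(25.5)(0.440)² = 1.975 kg·m².
α = τ/I = 5.28/1.975 = 2.674 rad/s².
ω = αt ⇒ t = ω/α = 13.0/2.674 = 4.862 s.

t ≈ 4.86 s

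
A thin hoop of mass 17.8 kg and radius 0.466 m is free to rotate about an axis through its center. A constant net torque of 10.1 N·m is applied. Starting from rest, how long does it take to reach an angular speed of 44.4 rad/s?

I = MR² = (17.8)(0.466)² = 3.865 kg·m².
α = τ/I = 10.1/3.865 = 2.613 rad/s².
ω = αt ⇒ t = ω/α = 44.4/2.613 = 16.99 s.

t ≈ 17.0 s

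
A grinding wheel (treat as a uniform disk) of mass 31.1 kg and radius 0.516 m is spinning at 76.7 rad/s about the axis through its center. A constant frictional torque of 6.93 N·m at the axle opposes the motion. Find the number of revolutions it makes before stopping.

≈ 280 revolutions

I = ½MR² = (1/2)(31.1)(0.516)² = 4.140 kg·m².
The net torque has magnitude 6.93 N·m, opposing ω.
|α| = τ/I = 6.930/4.140 = 1.674 rad/s² (deceleration).
ω² = ω₀² − 2|α|θ with ω = 0 ⇒ θ = ω₀²/(2|α|) = 1757 rad = 279.7 rev.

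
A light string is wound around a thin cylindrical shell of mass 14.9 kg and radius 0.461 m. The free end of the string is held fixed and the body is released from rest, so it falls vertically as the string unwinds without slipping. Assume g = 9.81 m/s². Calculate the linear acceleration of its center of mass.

Translation: Mg − T = Ma. Rotation about the center: TR = Iα with I = MR².
With a = αR: T = (I/R²)a = M a, so Mg = (1 + 1.000)Ma.
a = g/(1 + 1.000) = 9.81/2.000 = 4.905 m/s².

a ≈ 4.91 m/s²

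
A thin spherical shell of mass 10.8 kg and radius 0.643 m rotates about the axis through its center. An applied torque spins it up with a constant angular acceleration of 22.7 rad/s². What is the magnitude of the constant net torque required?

τ ≈ 67.6 N·m

I = (2/3)MR² = (2/3)(10.8)(0.643)² = 2.977 kg·m².
τ = Iα = (2.977)(22.70) = 67.57 N·m.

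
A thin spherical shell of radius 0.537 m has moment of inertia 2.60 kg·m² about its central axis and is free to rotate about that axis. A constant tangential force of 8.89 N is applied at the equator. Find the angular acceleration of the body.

α ≈ 1.84 rad/s²

τ = F R = (8.89)(0.537) = 4.774 N·m.
Newton's second law for rotation, τ = Iα, gives α = τ/I = 4.774/2.600 = 1.836 rad/s².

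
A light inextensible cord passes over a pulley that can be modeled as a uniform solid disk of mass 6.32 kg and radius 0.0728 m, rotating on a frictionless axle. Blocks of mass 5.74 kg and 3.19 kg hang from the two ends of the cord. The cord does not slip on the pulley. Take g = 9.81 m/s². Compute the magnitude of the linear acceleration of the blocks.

a ≈ 2.07 m/s²

I = ½MR² = (1/2)(6.32)(0.0728)² = 0.01675 kg·m².
Heavier block: m₁g − T₁ = m₁a. Lighter block: T₂ − m₂g = m₂a.
Pulley: (T₁ − T₂)R = Iα = I(a/R), so T₁ − T₂ = (I/R²)a = (1/2)M_p a = 3.160·a.
Adding the three: (m₁ − m₂)g = (m₁ + m₂ + 3.160)a, so a = (5.74 − 3.19)(9.81)/(5.74 + 3.19 + 3.160) = 2.069 m/s².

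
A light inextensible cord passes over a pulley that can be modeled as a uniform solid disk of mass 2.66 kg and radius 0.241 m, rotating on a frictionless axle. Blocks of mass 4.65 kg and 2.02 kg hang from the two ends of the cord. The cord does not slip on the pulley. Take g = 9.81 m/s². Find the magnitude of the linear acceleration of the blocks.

I = ½MR² = (1/2)(2.66)(0.241)² = 0.07725 kg·m².
Heavier block: m₁g − T₁ = m₁a. Lighter block: T₂ − m₂g = m₂a.
Pulley: (T₁ − T₂)R = Iα = I(a/R), so T₁ − T₂ = (I/R²)a = (1/2)M_p a = 1.330·a.
Adding the three: (m₁ − m₂)g = (m₁ + m₂ + 1.330)a, so a = (4.65 − 2.02)(9.81)/(4.65 + 2.02 + 1.330) = 3.225 m/s².

a ≈ 3.23 m/s²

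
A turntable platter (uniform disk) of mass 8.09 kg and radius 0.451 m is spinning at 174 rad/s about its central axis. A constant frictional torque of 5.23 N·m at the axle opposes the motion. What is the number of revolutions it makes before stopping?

I = ½MR² = (1/2)(8.09)(0.451)² = 0.8228 kg·m².
The net torque has magnitude 5.23 N·m, opposing ω.
|α| = τ/I = 5.230/0.8228 = 6.357 rad/s² (deceleration).
ω² = ω₀² − 2|α|θ with ω = 0 ⇒ θ = ω₀²/(2|α|) = 2381 rad = 379.0 rev.

≈ 379 revolutions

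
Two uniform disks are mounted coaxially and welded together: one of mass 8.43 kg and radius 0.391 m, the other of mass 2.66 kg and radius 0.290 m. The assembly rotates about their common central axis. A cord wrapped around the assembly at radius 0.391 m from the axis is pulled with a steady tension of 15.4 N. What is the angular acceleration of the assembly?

α ≈ 7.96 rad/s²

I = ½M₁R₁² + ½M₂R₂² = ½(8.43)(0.391)² + ½(2.66)(0.290)² = 0.7562 kg·m².
τ = F r = (15.4)(0.391) = 6.021 N·m.
α = τ/I = 6.021/0.7562 = 7.962 rad/s².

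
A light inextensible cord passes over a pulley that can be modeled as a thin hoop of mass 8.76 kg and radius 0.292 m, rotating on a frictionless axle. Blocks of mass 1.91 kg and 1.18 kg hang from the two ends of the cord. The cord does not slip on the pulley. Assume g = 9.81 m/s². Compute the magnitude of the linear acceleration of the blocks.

a ≈ 0.604 m/s²

I = MR² = (8.76)(0.292)² = 0.7469 kg·m².
Heavier block: m₁g − T₁ = m₁a. Lighter block: T₂ − m₂g = m₂a.
Pulley: (T₁ − T₂)R = Iα = I(a/R), so T₁ − T₂ = (I/R²)a = 1·M_p a = 8.760·a.
Adding the three: (m₁ − m₂)g = (m₁ + m₂ + 8.760)a, so a = (1.91 − 1.18)(9.81)/(1.91 + 1.18 + 8.760) = 0.6043 m/s².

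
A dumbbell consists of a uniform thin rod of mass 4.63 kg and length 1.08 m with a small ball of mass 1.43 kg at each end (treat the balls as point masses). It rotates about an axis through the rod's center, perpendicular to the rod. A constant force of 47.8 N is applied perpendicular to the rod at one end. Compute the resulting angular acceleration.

I_rod = (1/12)ML² = (1/12)(4.63)(1.08)² = 0.4500 kg·m².
I_balls = 2·m·(L/2)² = 2(1.43)(0.5400)² = 0.8340 kg·m².
Total I = 1.284 kg·m².
τ = F·(L/2) = (47.8)(0.540) = 25.81 N·m.
α = τ/I = 25.81/1.284 = 20.10 rad/s².

α ≈ 20.1 rad/s²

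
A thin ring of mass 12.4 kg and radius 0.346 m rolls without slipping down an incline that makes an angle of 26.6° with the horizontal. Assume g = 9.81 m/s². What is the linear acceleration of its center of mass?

a ≈ 2.20 m/s²

Translation along the incline: Mg sinθ − f = Ma.
Rotation about the center: fR = Iα with I = MR². No-slip gives a = αR, so f = (I/R²)a = M a.
Substituting: Mg sinθ = (1 + 1.000)Ma, so a = g sinθ/(1 + 1.000) = (9.81) sin 26.6° / 2.000 = 2.196 m/s².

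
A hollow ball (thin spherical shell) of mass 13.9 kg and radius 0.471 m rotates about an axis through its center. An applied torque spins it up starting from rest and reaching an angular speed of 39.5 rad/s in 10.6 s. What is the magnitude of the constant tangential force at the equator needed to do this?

I = (2/3)MR² = (2/3)(13.9)(0.471)² = 2.056 kg·m².
α = Δω/Δt = (39.5 − 0)/10.6 = 3.726 rad/s².
The required torque is τ = Iα = (2.056)(3.726) = 7.660 N·m.
A tangential force at the equator gives τ = FR, so F = τ/R = 7.660/0.471 = 16.26 N.

F ≈ 16.3 N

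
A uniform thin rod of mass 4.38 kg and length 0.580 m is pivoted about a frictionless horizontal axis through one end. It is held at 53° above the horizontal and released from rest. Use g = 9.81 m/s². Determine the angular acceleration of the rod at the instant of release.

α ≈ 15.3 rad/s²

About the pivot, I = (1/3)ML² = (1/3)(4.38)(0.580)² = 0.4911 kg·m².
The weight acts at the center, a distance L/2 = 0.2900 m from the pivot; τ = Mg(L/2) cos 53° = 7.499 N·m.
α = τ/I = 7.499/0.4911 = 15.27 rad/s².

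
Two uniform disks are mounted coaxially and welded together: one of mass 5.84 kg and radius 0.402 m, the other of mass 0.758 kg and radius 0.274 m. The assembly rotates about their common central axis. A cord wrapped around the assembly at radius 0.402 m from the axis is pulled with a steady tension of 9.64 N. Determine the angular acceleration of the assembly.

α ≈ 7.75 rad/s²

I = ½M₁R₁² + ½M₂R₂² = ½(5.84)(0.402)² + ½(0.758)(0.274)² = 0.5003 kg·m².
τ = F r = (9.64)(0.402) = 3.875 N·m.
α = τ/I = 3.875/0.5003 = 7.745 rad/s².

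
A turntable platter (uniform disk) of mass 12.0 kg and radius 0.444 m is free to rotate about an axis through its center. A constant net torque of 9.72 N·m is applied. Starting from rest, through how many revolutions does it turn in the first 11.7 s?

≈ 89.5 revolutions

I = ½MR² = (1/2)(12.0)(0.444)² = 1.183 kg·m².
α = τ/I = 9.72/1.183 = 8.218 rad/s².
θ = ½αt² = ½(8.218)(11.7)² = 562.5 rad.
Revolutions = θ/(2π) = 89.52.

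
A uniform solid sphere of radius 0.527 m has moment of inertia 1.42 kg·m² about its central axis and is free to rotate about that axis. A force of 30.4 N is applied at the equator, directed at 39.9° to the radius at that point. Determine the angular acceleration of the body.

α ≈ 7.24 rad/s²

Only the tangential component produces torque: τ = F R sinθ = (30.4)(0.527) sin 39.9° = 10.28 N·m.
Newton's second law for rotation, τ = Iα, gives α = τ/I = 10.28/1.420 = 7.237 rad/s².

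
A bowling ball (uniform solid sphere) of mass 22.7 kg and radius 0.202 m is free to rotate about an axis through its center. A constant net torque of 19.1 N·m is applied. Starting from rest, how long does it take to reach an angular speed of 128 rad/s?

I = (2/5)MR² = (2/5)(22.7)(0.202)² = 0.3705 kg·m².
α = τ/I = 19.1/0.3705 = 51.55 rad/s².
ω = αt ⇒ t = ω/α = 128/51.55 = 2.483 s.

t ≈ 2.48 s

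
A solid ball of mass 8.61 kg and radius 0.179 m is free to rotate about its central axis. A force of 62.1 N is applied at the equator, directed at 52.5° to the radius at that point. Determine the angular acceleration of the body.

α ≈ 79.9 rad/s²

I = (2/5)MR² = (2/5)(8.61)(0.179)² = 0.1103 kg·m².
Only the tangential component produces torque: τ = F R sinθ = (62.1)(0.179) sin 52.5° = 8.819 N·m.
From τ = Iα: α = 8.819/0.1103 = 79.92 rad/s².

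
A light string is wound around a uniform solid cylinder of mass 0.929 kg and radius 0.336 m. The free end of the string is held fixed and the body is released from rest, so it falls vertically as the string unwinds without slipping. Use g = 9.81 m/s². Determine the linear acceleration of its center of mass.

a ≈ 6.54 m/s²

Translation: Mg − T = Ma. Rotation about the center: TR = Iα with I = ½MR².
With a = αR: T = (I/R²)a = (1/2)M a, so Mg = (1 + 0.5000)Ma.
a = g/(1 + 0.5000) = 9.81/1.500 = 6.540 m/s².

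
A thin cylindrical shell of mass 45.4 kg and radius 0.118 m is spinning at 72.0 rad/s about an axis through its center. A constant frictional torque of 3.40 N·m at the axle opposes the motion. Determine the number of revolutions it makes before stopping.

I = MR² = (45.4)(0.118)² = 0.6321 kg·m².
The net torque has magnitude 3.40 N·m, opposing ω.
|α| = τ/I = 3.400/0.6321 = 5.378 rad/s² (deceleration).
ω² = ω₀² − 2|α|θ with ω = 0 ⇒ θ = ω₀²/(2|α|) = 481.9 rad = 76.70 rev.

≈ 76.7 revolutions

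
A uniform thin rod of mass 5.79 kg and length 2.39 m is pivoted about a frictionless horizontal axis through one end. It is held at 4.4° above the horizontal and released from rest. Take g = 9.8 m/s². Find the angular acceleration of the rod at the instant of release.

α ≈ 6.13 rad/s²

About the pivot, I = (1/3)ML² = (1/3)(5.79)(2.39)² = 11.02 kg·m².
The weight acts at the center, a distance L/2 = 1.195 m from the pivot; τ = Mg(L/2) cos 4.4° = 67.61 N·m.
α = τ/I = 67.61/11.02 = 6.133 rad/s².
(Equivalently α = (3g/(2L)) cos 4.4° = 6.133 rad/s².)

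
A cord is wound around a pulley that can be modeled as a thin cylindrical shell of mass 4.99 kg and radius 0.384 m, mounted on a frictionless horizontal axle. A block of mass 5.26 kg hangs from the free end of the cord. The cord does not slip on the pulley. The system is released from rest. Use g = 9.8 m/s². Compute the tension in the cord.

I = MR² = (4.99)(0.384)² = 0.7358 kg·m².
Block: mg − T = ma. Pulley: TR = Iα. No-slip: a = αR, so T = (I/R²)a = 4.990·a.
Then mg = (m + 4.990)a, so a = (5.26)(9.8)/(5.26 + 4.990) = 5.029 m/s².
T = 4.990·a = 25.10 N.

T ≈ 25.1 N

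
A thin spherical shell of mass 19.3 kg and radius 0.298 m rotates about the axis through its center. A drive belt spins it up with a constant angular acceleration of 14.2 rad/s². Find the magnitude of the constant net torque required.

τ ≈ 16.2 N·m

I = (2/3)MR² = (2/3)(19.3)(0.298)² = 1.143 kg·m².
τ = Iα = (1.143)(14.20) = 16.23 N·m.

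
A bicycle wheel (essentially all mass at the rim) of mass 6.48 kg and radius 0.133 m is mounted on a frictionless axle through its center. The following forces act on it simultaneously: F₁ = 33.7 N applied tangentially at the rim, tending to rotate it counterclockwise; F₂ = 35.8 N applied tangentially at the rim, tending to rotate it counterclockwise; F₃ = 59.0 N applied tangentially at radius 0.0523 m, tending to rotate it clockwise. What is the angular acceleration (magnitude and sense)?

I = MR² = (6.48)(0.133)² = 0.1146 kg·m².
Taking counterclockwise as positive: τ₁ = +(33.7)(0.133) = +4.482 N·m; τ₂ = +(35.8)(0.133) = +4.761 N·m; τ₃ = −(59.0)(0.0523) = −3.086 N·m.
Net torque τ = 6.158 N·m.
α = τ/I = 6.158/0.1146 = 53.72 rad/s².

α ≈ 53.7 rad/s², counterclockwise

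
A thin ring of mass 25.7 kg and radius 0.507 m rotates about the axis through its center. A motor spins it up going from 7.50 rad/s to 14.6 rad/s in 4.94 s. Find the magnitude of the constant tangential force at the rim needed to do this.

F ≈ 18.7 N

I = MR² = (25.7)(0.507)² = 6.606 kg·m².
α = Δω/Δt = (14.6 − 7.50)/4.94 = 1.437 rad/s².
The required torque is τ = Iα = (6.606)(1.437) = 9.495 N·m.
A tangential force at the rim gives τ = FR, so F = τ/R = 9.495/0.507 = 18.73 N.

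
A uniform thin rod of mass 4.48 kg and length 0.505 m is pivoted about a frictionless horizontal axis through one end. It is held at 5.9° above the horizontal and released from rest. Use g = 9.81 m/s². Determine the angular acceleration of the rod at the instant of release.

About the pivot, I = (1/3)ML² = (1/3)(4.48)(0.505)² = 0.3808 kg·m².
The weight acts at the center, a distance L/2 = 0.2525 m from the pivot; τ = Mg(L/2) cos 5.9° = 11.04 N·m.
α = τ/I = 11.04/0.3808 = 28.98 rad/s².

α ≈ 29.0 rad/s²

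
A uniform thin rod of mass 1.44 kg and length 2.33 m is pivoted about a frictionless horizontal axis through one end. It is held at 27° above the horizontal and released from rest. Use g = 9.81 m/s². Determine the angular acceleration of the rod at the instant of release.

α ≈ 5.63 rad/s²

About the pivot, I = (1/3)ML² = (1/3)(1.44)(2.33)² = 2.606 kg·m².
The weight acts at the center, a distance L/2 = 1.165 m from the pivot; τ = Mg(L/2) cos 27° = 14.66 N·m.
α = τ/I = 14.66/2.606 = 5.627 rad/s².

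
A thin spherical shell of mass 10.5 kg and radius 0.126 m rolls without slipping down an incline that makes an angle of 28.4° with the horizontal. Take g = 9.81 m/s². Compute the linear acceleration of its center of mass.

Translation along the incline: Mg sinθ − f = Ma.
Rotation about the center: fR = Iα with I = (2/3)MR². No-slip gives a = αR, so f = (I/R²)a = (2/3)M a.
Substituting: Mg sinθ = (1 + 0.6667)Ma, so a = g sinθ/(1 + 0.6667) = (9.81) sin 28.4° / 1.667 = 2.800 m/s².

a ≈ 2.80 m/s²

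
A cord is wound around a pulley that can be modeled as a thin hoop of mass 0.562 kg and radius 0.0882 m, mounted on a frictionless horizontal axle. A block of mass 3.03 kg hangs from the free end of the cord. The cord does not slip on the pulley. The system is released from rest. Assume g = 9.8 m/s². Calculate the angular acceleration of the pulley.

I = MR² = (0.562)(0.0882)² = 0.004372 kg·m².
Block: mg − T = ma. Pulley: TR = Iα. No-slip: a = αR, so T = (I/R²)a = 0.5620·a.
Then mg = (m + 0.5620)a, so a = (3.03)(9.8)/(3.03 + 0.5620) = 8.267 m/s².
α = a/R = 8.267/0.0882 = 93.73 rad/s².

α ≈ 93.7 rad/s²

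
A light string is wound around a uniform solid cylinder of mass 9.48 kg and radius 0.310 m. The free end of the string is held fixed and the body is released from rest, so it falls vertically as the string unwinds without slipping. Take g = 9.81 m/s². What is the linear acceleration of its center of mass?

Translation: Mg − T = Ma. Rotation about the center: TR = Iα with I = ½MR².
With a = αR: T = (I/R²)a = (1/2)M a, so Mg = (1 + 0.5000)Ma.
a = g/(1 + 0.5000) = 9.81/1.500 = 6.540 m/s².

a ≈ 6.54 m/s²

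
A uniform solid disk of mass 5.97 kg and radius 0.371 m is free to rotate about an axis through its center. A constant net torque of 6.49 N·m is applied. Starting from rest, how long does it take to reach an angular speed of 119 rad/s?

I = ½MR² = (1/2)(5.97)(0.371)² = 0.4109 kg·m².
α = τ/I = 6.49/0.4109 = 15.80 rad/s².
ω = αt ⇒ t = ω/α = 119/15.80 = 7.533 s.

t ≈ 7.53 s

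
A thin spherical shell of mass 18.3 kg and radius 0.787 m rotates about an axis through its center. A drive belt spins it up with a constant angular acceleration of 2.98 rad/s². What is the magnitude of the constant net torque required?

τ ≈ 22.5 N·m

I = (2/3)MR² = (2/3)(18.3)(0.787)² = 7.556 kg·m².
τ = Iα = (7.556)(2.980) = 22.52 N·m.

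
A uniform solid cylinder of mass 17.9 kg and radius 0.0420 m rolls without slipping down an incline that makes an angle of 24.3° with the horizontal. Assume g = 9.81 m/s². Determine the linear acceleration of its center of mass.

Translation along the incline: Mg sinθ − f = Ma.
Rotation about the center: fR = Iα with I = ½MR². No-slip gives a = αR, so f = (I/R²)a = (1/2)M a.
Substituting: Mg sinθ = (1 + 0.5000)Ma, so a = g sinθ/(1 + 0.5000) = (9.81) sin 24.3° / 1.500 = 2.691 m/s².

a ≈ 2.69 m/s²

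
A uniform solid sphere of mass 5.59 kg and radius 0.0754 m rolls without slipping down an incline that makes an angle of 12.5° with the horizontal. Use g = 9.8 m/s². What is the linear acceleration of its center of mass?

a ≈ 1.52 m/s²

Translation along the incline: Mg sinθ − f = Ma.
Rotation about the center: fR = Iα with I = (2/5)MR². No-slip gives a = αR, so f = (I/R²)a = (2/5)M a.
Substituting: Mg sinθ = (1 + 0.4000)Ma, so a = g sinθ/(1 + 0.4000) = (9.8) sin 12.5° / 1.400 = 1.515 m/s².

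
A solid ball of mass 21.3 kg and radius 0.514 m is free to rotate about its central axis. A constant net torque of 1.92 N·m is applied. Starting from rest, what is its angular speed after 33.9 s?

ω ≈ 28.9 rad/s

I = (2/5)MR² = (2/5)(21.3)(0.514)² = 2.251 kg·m².
α = τ/I = 1.92/2.251 = 0.8530 rad/s².
ω = ω₀ + αt = 0 + (0.8530)(33.9) = 28.92 rad/s.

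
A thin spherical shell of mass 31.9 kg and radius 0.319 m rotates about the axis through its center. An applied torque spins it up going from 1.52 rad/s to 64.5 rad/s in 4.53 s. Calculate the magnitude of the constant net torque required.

I = (2/3)MR² = (2/3)(31.9)(0.319)² = 2.164 kg·m².
α = Δω/Δt = (64.5 − 1.52)/4.53 = 13.90 rad/s².
τ = Iα = (2.164)(13.90) = 30.09 N·m.

τ ≈ 30.1 N·m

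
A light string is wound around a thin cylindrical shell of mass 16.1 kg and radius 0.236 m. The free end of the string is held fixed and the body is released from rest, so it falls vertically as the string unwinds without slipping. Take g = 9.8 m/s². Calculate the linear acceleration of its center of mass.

Translation: Mg − T = Ma. Rotation about the center: TR = Iα with I = MR².
With a = αR: T = (I/R²)a = M a, so Mg = (1 + 1.000)Ma.
a = g/(1 + 1.000) = 9.8/2.000 = 4.900 m/s².

a ≈ 4.90 m/s²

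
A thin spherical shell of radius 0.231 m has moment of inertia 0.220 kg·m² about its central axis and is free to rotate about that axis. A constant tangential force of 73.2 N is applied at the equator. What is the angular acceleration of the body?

α ≈ 76.9 rad/s²

τ = F R = (73.2)(0.231) = 16.91 N·m.
Newton's second law for rotation, τ = Iα, gives α = τ/I = 16.91/0.2200 = 76.86 rad/s².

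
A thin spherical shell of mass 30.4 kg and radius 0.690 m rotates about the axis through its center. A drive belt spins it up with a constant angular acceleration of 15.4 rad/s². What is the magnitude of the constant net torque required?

I = (2/3)MR² = (2/3)(30.4)(0.690)² = 9.649 kg·m².
τ = Iα = (9.649)(15.40) = 148.6 N·m.

τ ≈ 149 N·m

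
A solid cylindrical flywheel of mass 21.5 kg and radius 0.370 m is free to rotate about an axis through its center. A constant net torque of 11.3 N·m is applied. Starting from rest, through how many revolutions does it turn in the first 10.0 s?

I = ½MR² = (1/2)(21.5)(0.370)² = 1.472 kg·m².
α = τ/I = 11.3/1.472 = 7.678 rad/s².
θ = ½αt² = ½(7.678)(10.0)² = 383.9 rad.
Revolutions = θ/(2π) = 61.10.

≈ 61.1 revolutions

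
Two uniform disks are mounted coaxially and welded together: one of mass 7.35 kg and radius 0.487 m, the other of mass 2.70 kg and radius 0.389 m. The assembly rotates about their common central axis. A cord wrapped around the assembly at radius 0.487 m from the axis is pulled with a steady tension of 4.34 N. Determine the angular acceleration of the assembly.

I = ½M₁R₁² + ½M₂R₂² = ½(7.35)(0.487)² + ½(2.70)(0.389)² = 1.076 kg·m².
τ = F r = (4.34)(0.487) = 2.114 N·m.
α = τ/I = 2.114/1.076 = 1.965 rad/s².

α ≈ 1.96 rad/s²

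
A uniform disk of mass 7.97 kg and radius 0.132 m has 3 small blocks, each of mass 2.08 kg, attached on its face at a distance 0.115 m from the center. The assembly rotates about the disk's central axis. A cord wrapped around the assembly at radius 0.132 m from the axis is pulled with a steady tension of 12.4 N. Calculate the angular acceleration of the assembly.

α ≈ 10.8 rad/s²

I_disk = ½MR² = ½(7.97)(0.132)² = 0.06943 kg·m².
I_blocks = 3·m·r² = 3(2.08)(0.115)² = 0.08252 kg·m².
Total I = 0.1520 kg·m².
τ = F r = (12.4)(0.132) = 1.637 N·m.
α = τ/I = 1.637/0.1520 = 10.77 rad/s².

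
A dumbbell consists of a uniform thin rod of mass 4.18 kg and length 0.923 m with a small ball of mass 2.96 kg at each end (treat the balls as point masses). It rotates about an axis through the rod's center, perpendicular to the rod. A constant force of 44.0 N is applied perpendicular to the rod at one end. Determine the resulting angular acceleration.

I_rod = (1/12)ML² = (1/12)(4.18)(0.923)² = 0.2968 kg·m².
I_balls = 2·m·(L/2)² = 2(2.96)(0.4615)² = 1.261 kg·m².
Total I = 1.558 kg·m².
τ = F·(L/2) = (44.0)(0.462) = 20.31 N·m.
α = τ/I = 20.31/1.558 = 13.04 rad/s².

α ≈ 13.0 rad/s²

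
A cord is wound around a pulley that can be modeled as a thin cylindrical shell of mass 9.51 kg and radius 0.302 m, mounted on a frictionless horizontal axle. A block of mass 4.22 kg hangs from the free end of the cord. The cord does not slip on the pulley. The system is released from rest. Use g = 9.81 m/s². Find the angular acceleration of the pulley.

α ≈ 9.98 rad/s²

I = MR² = (9.51)(0.302)² = 0.8674 kg·m².
Block: mg − T = ma. Pulley: TR = Iα. No-slip: a = αR, so T = (I/R²)a = 9.510·a.
Then mg = (m + 9.510)a, so a = (4.22)(9.81)/(4.22 + 9.510) = 3.015 m/s².
α = a/R = 3.015/0.302 = 9.984 rad/s².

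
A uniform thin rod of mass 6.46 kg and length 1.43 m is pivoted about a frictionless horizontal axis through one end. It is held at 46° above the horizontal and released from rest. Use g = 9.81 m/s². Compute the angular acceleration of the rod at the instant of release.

α ≈ 7.15 rad/s²

About the pivot, I = (1/3)ML² = (1/3)(6.46)(1.43)² = 4.403 kg·m².
The weight acts at the center, a distance L/2 = 0.7150 m from the pivot; τ = Mg(L/2) cos 46° = 31.48 N·m.
α = τ/I = 31.48/4.403 = 7.148 rad/s².
(Equivalently α = (3g/(2L)) cos 46° = 7.148 rad/s².)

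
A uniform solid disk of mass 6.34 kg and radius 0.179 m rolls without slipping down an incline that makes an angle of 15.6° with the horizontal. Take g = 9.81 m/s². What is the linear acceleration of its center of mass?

Translation along the incline: Mg sinθ − f = Ma.
Rotation about the center: fR = Iα with I = ½MR². No-slip gives a = αR, so f = (I/R²)a = (1/2)M a.
Substituting: Mg sinθ = (1 + 0.5000)Ma, so a = g sinθ/(1 + 0.5000) = (9.81) sin 15.6° / 1.500 = 1.759 m/s².

a ≈ 1.76 m/s²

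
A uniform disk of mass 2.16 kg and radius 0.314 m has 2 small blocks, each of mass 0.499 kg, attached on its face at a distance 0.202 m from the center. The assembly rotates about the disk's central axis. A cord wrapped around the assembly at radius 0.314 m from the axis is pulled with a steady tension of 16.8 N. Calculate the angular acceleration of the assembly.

α ≈ 35.8 rad/s²

I_disk = ½MR² = ½(2.16)(0.314)² = 0.1065 kg·m².
I_blocks = 2·m·r² = 2(0.499)(0.202)² = 0.04072 kg·m².
Total I = 0.1472 kg·m².
τ = F r = (16.8)(0.314) = 5.275 N·m.
α = τ/I = 5.275/0.1472 = 35.84 rad/s².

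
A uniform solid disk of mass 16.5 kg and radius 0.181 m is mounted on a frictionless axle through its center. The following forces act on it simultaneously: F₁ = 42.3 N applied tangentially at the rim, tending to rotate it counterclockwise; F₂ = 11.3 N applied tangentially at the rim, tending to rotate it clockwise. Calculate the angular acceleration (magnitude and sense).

α ≈ 20.8 rad/s², counterclockwise

I = ½MR² = (1/2)(16.5)(0.181)² = 0.2703 kg·m².
Taking counterclockwise as positive: τ₁ = +(42.3)(0.181) = +7.656 N·m; τ₂ = −(11.3)(0.181) = −2.045 N·m.
Net torque τ = 5.611 N·m.
α = τ/I = 5.611/0.2703 = 20.76 rad/s².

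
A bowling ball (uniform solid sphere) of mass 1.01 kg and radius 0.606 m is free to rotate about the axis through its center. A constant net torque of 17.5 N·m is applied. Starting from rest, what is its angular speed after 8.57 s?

ω ≈ 1010 rad/s

I = (2/5)MR² = (2/5)(1.01)(0.606)² = 0.1484 kg·m².
α = τ/I = 17.5/0.1484 = 118.0 rad/s².
ω = ω₀ + αt = 0 + (118.0)(8.57) = 1011 rad/s.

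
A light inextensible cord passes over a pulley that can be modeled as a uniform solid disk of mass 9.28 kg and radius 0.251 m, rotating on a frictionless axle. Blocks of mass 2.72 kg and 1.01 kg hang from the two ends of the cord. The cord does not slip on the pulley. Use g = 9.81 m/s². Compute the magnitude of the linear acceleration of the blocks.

a ≈ 2.00 m/s²

I = ½MR² = (1/2)(9.28)(0.251)² = 0.2923 kg·m².
Heavier block: m₁g − T₁ = m₁a. Lighter block: T₂ − m₂g = m₂a.
Pulley: (T₁ − T₂)R = Iα = I(a/R), so T₁ − T₂ = (I/R²)a = (1/2)M_p a = 4.640·a.
Adding the three: (m₁ − m₂)g = (m₁ + m₂ + 4.640)a, so a = (2.72 − 1.01)(9.81)/(2.72 + 1.01 + 4.640) = 2.004 m/s².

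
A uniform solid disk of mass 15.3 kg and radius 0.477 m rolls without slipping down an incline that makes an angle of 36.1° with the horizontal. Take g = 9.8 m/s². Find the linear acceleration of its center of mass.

a ≈ 3.85 m/s²

Translation along the incline: Mg sinθ − f = Ma.
Rotation about the center: fR = Iα with I = ½MR². No-slip gives a = αR, so f = (I/R²)a = (1/2)M a.
Substituting: Mg sinθ = (1 + 0.5000)Ma, so a = g sinθ/(1 + 0.5000) = (9.8) sin 36.1° / 1.500 = 3.849 m/s².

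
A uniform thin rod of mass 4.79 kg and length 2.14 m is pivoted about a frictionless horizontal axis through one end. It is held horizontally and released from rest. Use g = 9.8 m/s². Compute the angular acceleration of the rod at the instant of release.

α ≈ 6.87 rad/s²

About the pivot, I = (1/3)ML² = (1/3)(4.79)(2.14)² = 7.312 kg·m².
The weight acts at the center, a distance L/2 = 1.070 m from the pivot; τ = Mg(L/2) = 50.23 N·m.
α = τ/I = 50.23/7.312 = 6.869 rad/s².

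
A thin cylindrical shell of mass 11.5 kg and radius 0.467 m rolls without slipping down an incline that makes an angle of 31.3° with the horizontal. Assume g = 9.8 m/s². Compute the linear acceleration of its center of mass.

Translation along the incline: Mg sinθ − f = Ma.
Rotation about the center: fR = Iα with I = MR². No-slip gives a = αR, so f = (I/R²)a = M a.
Substituting: Mg sinθ = (1 + 1.000)Ma, so a = g sinθ/(1 + 1.000) = (9.8) sin 31.3° / 2.000 = 2.546 m/s².

a ≈ 2.55 m/s²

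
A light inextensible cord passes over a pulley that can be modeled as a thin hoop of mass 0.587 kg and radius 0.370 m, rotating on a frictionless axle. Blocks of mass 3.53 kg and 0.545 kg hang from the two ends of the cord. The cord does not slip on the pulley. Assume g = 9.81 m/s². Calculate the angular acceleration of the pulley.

α ≈ 17.0 rad/s²

I = MR² = (0.587)(0.370)² = 0.08036 kg·m².
Heavier block: m₁g − T₁ = m₁a. Lighter block: T₂ − m₂g = m₂a.
Pulley: (T₁ − T₂)R = Iα = I(a/R), so T₁ − T₂ = (I/R²)a = 1·M_p a = 0.5870·a.
Adding the three: (m₁ − m₂)g = (m₁ + m₂ + 0.5870)a, so a = (3.53 − 0.545)(9.81)/(3.53 + 0.545 + 0.5870) = 6.281 m/s².
α = a/R = 6.281/0.370 = 16.98 rad/s².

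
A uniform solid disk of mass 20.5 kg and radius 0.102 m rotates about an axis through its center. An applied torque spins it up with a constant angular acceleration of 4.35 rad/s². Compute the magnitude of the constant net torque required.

I = ½MR² = (1/2)(20.5)(0.102)² = 0.1066 kg·m².
τ = Iα = (0.1066)(4.350) = 0.4639 N·m.

τ ≈ 0.464 N·m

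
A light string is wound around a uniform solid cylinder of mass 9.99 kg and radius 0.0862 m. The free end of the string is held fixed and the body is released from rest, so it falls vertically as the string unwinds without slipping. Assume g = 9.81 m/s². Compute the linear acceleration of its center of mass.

Translation: Mg − T = Ma. Rotation about the center: TR = Iα with I = ½MR².
With a = αR: T = (I/R²)a = (1/2)M a, so Mg = (1 + 0.5000)Ma.
a = g/(1 + 0.5000) = 9.81/1.500 = 6.540 m/s².

a ≈ 6.54 m/s²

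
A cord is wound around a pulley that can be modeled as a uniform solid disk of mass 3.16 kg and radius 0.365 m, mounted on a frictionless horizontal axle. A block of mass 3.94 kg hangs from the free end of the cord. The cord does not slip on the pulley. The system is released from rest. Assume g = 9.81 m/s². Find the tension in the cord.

I = ½MR² = (1/2)(3.16)(0.365)² = 0.2105 kg·m².
Block: mg − T = ma. Pulley: TR = Iα. No-slip: a = αR, so T = (I/R²)a = 1.580·a.
Then mg = (m + 1.580)a, so a = (3.94)(9.81)/(3.94 + 1.580) = 7.002 m/s².
T = 1.580·a = 11.06 N.

T ≈ 11.1 N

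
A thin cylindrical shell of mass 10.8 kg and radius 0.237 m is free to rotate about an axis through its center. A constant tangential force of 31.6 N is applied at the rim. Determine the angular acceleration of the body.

α ≈ 12.3 rad/s²

I = MR² = (10.8)(0.237)² = 0.6066 kg·m².
τ = F R = (31.6)(0.237) = 7.489 N·m.
Newton's second law for rotation, τ = Iα, gives α = τ/I = 7.489/0.6066 = 12.35 rad/s².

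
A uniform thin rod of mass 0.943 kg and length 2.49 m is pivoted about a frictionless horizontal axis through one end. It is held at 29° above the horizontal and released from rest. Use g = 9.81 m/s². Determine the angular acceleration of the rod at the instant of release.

About the pivot, I = (1/3)ML² = (1/3)(0.943)(2.49)² = 1.949 kg·m².
The weight acts at the center, a distance L/2 = 1.245 m from the pivot; τ = Mg(L/2) cos 29° = 10.07 N·m.
α = τ/I = 10.07/1.949 = 5.169 rad/s².

α ≈ 5.17 rad/s²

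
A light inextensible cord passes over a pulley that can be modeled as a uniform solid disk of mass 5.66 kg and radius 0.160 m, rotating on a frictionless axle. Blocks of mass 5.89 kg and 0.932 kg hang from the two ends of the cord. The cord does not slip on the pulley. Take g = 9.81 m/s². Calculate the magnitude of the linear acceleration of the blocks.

I = ½MR² = (1/2)(5.66)(0.160)² = 0.07245 kg·m².
Heavier block: m₁g − T₁ = m₁a. Lighter block: T₂ − m₂g = m₂a.
Pulley: (T₁ − T₂)R = Iα = I(a/R), so T₁ − T₂ = (I/R²)a = (1/2)M_p a = 2.830·a.
Adding the three: (m₁ − m₂)g = (m₁ + m₂ + 2.830)a, so a = (5.89 − 0.932)(9.81)/(5.89 + 0.932 + 2.830) = 5.039 m/s².

a ≈ 5.04 m/s²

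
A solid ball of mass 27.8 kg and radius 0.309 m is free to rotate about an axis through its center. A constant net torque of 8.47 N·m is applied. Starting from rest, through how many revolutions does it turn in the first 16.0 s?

I = (2/5)MR² = (2/5)(27.8)(0.309)² = 1.062 kg·m².
α = τ/I = 8.47/1.062 = 7.977 rad/s².
θ = ½αt² = ½(7.977)(16.0)² = 1021 rad.
Revolutions = θ/(2π) = 162.5.

≈ 163 revolutions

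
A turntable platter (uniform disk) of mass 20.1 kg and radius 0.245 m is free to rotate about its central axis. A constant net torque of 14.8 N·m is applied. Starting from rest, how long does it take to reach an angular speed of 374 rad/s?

I = ½MR² = (1/2)(20.1)(0.245)² = 0.6033 kg·m².
α = τ/I = 14.8/0.6033 = 24.53 rad/s².
ω = αt ⇒ t = ω/α = 374/24.53 = 15.24 s.

t ≈ 15.2 s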